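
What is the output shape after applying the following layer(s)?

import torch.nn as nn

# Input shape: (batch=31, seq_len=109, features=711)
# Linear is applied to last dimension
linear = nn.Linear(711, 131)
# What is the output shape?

Input shape: (31, 109, 711)
Output shape: (31, 109, 131)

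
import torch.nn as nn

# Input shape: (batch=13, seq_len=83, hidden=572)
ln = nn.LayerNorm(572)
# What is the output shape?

Input shape: (13, 83, 572)
Output shape: (13, 83, 572)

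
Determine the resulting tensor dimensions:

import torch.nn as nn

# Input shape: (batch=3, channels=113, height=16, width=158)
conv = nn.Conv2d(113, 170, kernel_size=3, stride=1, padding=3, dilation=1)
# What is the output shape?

Input shape: (3, 113, 16, 158)
Output shape: (3, 170, 20, 162)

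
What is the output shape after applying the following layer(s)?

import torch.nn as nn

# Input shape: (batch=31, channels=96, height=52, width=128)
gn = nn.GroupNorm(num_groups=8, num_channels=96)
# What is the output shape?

Input shape: (31, 96, 52, 128)
Output shape: (31, 96, 52, 128)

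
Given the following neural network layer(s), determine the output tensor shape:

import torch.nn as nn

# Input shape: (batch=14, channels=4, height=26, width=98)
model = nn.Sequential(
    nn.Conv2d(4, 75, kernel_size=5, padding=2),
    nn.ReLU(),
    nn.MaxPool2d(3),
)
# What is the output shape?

Input shape: (14, 4, 26, 98)
  -> after Conv2d: (14, 75, 26, 98)
  -> after ReLU: (14, 75, 26, 98)
Output shape: (14, 75, 8, 32)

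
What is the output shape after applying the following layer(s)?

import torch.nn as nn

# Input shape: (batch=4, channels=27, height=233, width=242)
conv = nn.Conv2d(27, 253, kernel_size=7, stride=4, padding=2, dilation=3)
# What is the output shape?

Input shape: (4, 27, 233, 242)
Output shape: (4, 253, 55, 57)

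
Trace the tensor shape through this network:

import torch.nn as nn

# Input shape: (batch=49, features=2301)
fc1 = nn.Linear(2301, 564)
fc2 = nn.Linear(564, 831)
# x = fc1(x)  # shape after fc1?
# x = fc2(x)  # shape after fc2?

Input shape: (49, 2301)
  -> after fc1: (49, 564)
Output shape: (49, 831)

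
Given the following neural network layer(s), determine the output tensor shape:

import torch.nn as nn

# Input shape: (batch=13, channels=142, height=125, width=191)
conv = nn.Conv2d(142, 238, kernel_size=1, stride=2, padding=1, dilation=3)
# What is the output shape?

Input shape: (13, 142, 125, 191)
Output shape: (13, 238, 64, 97)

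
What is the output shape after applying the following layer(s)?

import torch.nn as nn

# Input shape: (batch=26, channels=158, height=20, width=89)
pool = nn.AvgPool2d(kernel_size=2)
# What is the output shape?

Input shape: (26, 158, 20, 89)
Output shape: (26, 158, 10, 44)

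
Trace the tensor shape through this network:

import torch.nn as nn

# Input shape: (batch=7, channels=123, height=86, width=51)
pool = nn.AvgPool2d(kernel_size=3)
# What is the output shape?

Input shape: (7, 123, 86, 51)
Output shape: (7, 123, 28, 17)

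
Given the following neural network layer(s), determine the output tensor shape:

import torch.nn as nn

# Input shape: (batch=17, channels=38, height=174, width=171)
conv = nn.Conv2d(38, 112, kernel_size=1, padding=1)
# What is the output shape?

Input shape: (17, 38, 174, 171)
Output shape: (17, 112, 176, 173)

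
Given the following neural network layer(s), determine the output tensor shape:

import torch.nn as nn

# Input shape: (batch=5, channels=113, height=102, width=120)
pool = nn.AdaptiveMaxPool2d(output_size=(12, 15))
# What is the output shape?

Input shape: (5, 113, 102, 120)
Output shape: (5, 113, 12, 15)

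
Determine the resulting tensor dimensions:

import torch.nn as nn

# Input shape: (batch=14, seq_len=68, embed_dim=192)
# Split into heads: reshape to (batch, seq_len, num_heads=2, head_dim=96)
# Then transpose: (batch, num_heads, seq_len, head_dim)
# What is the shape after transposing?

Input shape: (14, 68, 192)
  -> after reshape: (14, 68, 2, 96)
Output shape: (14, 2, 68, 96)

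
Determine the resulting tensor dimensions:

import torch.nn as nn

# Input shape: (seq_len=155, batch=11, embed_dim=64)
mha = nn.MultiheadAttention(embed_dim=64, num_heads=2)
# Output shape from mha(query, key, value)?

Input shape: (155, 11, 64)
Output shape: (155, 11, 64)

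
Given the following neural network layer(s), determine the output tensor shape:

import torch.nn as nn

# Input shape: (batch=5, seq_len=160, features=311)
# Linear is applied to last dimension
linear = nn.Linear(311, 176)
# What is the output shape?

Input shape: (5, 160, 311)
Output shape: (5, 160, 176)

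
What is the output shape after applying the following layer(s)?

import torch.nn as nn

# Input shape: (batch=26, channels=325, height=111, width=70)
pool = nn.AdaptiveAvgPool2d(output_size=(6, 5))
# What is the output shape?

Input shape: (26, 325, 111, 70)
Output shape: (26, 325, 6, 5)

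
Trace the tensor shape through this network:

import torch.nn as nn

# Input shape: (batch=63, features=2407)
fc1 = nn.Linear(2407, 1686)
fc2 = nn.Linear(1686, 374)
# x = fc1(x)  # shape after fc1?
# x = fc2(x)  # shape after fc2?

Input shape: (63, 2407)
  -> after fc1: (63, 1686)
Output shape: (63, 374)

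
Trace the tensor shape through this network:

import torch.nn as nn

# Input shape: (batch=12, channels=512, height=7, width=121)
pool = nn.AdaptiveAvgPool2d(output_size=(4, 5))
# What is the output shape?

Input shape: (12, 512, 7, 121)
Output shape: (12, 512, 4, 5)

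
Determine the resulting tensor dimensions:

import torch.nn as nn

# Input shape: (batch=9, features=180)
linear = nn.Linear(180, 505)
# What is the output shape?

Input shape: (9, 180)
Output shape: (9, 505)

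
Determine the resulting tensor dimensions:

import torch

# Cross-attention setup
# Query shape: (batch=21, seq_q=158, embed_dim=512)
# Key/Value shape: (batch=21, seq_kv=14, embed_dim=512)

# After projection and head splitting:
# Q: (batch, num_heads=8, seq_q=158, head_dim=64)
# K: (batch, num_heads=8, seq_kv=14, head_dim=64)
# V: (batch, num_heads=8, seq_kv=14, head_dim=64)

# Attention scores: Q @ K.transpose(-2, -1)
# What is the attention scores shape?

Input shape: (21, 158, 512)
Output shape: (21, 8, 158, 14)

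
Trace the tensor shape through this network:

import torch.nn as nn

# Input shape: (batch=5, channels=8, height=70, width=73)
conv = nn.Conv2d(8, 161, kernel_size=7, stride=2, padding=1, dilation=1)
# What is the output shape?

Input shape: (5, 8, 70, 73)
Output shape: (5, 161, 33, 35)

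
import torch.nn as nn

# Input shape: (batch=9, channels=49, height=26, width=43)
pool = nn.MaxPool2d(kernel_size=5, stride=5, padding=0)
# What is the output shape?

Input shape: (9, 49, 26, 43)
Output shape: (9, 49, 5, 8)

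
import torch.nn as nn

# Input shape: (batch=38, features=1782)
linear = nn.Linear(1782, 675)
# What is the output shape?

Input shape: (38, 1782)
Output shape: (38, 675)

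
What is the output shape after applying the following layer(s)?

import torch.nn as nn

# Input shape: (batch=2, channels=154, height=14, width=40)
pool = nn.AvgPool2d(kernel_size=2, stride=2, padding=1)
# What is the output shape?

Input shape: (2, 154, 14, 40)
Output shape: (2, 154, 8, 21)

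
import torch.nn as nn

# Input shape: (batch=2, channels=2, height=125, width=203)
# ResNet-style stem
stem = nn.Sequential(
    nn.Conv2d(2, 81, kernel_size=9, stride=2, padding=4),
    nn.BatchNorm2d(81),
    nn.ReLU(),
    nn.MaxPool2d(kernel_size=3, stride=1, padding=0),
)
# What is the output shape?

Input shape: (2, 2, 125, 203)
  -> after Conv2d 9x9 stride=2: (2, 81, 63, 102)
Output shape: (2, 81, 61, 100)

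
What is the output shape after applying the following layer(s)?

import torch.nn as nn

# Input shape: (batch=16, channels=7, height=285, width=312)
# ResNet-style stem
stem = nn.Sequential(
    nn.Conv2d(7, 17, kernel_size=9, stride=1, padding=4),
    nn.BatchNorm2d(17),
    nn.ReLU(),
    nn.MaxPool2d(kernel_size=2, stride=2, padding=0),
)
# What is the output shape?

Input shape: (16, 7, 285, 312)
  -> after Conv2d 9x9 stride=1: (16, 17, 285, 312)
Output shape: (16, 17, 142, 156)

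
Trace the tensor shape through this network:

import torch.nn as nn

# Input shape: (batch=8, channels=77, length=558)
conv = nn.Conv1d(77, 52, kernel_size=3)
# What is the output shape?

Input shape: (8, 77, 558)
Output shape: (8, 52, 556)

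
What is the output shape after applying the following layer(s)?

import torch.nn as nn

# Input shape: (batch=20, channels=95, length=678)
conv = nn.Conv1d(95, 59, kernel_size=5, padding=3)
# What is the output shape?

Input shape: (20, 95, 678)
Output shape: (20, 59, 680)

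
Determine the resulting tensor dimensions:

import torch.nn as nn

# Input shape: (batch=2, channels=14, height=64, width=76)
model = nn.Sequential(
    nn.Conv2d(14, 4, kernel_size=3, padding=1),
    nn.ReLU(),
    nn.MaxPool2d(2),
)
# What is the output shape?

Input shape: (2, 14, 64, 76)
  -> after Conv2d: (2, 4, 64, 76)
  -> after ReLU: (2, 4, 64, 76)
Output shape: (2, 4, 32, 38)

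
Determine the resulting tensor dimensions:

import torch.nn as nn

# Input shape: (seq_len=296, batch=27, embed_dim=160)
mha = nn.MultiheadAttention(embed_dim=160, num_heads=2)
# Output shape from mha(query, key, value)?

Input shape: (296, 27, 160)
Output shape: (296, 27, 160)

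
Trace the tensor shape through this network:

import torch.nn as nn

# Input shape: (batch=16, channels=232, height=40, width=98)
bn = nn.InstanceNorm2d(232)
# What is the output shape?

Input shape: (16, 232, 40, 98)
Output shape: (16, 232, 40, 98)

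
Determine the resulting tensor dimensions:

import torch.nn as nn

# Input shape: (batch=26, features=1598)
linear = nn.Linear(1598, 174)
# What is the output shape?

Input shape: (26, 1598)
Output shape: (26, 174)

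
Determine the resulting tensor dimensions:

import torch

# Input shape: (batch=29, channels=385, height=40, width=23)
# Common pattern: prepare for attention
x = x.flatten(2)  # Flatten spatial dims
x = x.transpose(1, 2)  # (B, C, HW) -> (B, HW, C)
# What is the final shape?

Input shape: (29, 385, 40, 23)
  -> after flatten(2): (29, 385, 920)
Output shape: (29, 920, 385)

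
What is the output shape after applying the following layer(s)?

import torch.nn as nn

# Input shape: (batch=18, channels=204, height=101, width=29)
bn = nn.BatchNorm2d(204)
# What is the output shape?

Input shape: (18, 204, 101, 29)
Output shape: (18, 204, 101, 29)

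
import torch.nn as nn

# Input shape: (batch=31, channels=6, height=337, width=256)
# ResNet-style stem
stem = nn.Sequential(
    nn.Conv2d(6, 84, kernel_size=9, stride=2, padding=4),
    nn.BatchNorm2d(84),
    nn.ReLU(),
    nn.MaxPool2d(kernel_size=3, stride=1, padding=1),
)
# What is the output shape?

Input shape: (31, 6, 337, 256)
  -> after Conv2d 9x9 stride=2: (31, 84, 169, 128)
Output shape: (31, 84, 169, 128)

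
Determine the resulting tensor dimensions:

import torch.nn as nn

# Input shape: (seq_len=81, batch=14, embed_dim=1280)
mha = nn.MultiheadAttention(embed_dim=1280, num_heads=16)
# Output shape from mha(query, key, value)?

Input shape: (81, 14, 1280)
Output shape: (81, 14, 1280)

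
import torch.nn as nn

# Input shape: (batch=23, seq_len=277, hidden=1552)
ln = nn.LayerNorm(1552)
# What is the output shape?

Input shape: (23, 277, 1552)
Output shape: (23, 277, 1552)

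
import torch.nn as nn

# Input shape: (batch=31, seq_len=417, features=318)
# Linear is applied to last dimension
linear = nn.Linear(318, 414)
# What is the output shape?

Input shape: (31, 417, 318)
Output shape: (31, 417, 414)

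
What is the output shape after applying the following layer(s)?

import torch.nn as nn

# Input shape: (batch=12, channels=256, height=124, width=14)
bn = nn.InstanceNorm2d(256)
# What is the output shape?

Input shape: (12, 256, 124, 14)
Output shape: (12, 256, 124, 14)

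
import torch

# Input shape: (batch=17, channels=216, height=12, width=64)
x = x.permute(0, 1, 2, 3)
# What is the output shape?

Input shape: (17, 216, 12, 64)
Output shape: (17, 216, 12, 64)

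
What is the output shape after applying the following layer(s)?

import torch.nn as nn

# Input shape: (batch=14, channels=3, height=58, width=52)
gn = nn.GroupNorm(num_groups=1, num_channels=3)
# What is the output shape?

Input shape: (14, 3, 58, 52)
Output shape: (14, 3, 58, 52)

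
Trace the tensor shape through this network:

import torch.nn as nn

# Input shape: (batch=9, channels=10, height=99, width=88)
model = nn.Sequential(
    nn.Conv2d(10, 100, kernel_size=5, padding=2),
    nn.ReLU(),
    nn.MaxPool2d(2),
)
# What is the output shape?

Input shape: (9, 10, 99, 88)
  -> after Conv2d: (9, 100, 99, 88)
  -> after ReLU: (9, 100, 99, 88)
Output shape: (9, 100, 49, 44)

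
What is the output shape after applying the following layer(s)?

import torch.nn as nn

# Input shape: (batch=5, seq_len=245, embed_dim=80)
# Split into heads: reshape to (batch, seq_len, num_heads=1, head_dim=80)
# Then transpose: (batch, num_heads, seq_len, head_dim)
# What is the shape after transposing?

Input shape: (5, 245, 80)
  -> after reshape: (5, 245, 1, 80)
Output shape: (5, 1, 245, 80)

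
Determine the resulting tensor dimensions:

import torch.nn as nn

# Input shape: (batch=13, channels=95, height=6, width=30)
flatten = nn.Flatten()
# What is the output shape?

Input shape: (13, 95, 6, 30)
Output shape: (13, 17100)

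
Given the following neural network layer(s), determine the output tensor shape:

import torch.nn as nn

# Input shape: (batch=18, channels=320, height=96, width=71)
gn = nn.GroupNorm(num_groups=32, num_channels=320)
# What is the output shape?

Input shape: (18, 320, 96, 71)
Output shape: (18, 320, 96, 71)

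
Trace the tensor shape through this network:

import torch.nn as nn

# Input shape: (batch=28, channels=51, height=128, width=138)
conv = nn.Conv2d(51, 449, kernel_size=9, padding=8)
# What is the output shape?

Input shape: (28, 51, 128, 138)
Output shape: (28, 449, 136, 146)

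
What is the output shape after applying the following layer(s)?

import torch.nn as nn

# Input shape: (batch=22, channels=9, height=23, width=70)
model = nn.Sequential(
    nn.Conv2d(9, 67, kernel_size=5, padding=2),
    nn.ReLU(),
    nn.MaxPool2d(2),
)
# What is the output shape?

Input shape: (22, 9, 23, 70)
  -> after Conv2d: (22, 67, 23, 70)
  -> after ReLU: (22, 67, 23, 70)
Output shape: (22, 67, 11, 35)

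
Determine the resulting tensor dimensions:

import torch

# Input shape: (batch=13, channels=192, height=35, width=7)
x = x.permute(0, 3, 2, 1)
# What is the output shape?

Input shape: (13, 192, 35, 7)
Output shape: (13, 7, 35, 192)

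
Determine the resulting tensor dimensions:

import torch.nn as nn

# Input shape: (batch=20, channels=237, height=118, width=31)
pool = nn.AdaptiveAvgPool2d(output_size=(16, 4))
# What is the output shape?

Input shape: (20, 237, 118, 31)
Output shape: (20, 237, 16, 4)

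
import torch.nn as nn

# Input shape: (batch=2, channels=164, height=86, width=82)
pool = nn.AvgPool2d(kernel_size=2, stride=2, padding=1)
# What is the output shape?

Input shape: (2, 164, 86, 82)
Output shape: (2, 164, 44, 42)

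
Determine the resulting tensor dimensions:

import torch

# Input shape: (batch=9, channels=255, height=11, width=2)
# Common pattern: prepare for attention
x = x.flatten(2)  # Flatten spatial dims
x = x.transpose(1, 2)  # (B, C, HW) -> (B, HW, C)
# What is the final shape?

Input shape: (9, 255, 11, 2)
  -> after flatten(2): (9, 255, 22)
Output shape: (9, 22, 255)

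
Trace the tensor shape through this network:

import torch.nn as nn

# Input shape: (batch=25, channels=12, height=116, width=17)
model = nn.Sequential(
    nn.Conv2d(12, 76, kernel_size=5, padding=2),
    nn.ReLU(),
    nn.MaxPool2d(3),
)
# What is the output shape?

Input shape: (25, 12, 116, 17)
  -> after Conv2d: (25, 76, 116, 17)
  -> after ReLU: (25, 76, 116, 17)
Output shape: (25, 76, 38, 5)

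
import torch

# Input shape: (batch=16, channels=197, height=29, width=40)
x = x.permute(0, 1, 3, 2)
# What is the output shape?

Input shape: (16, 197, 29, 40)
Output shape: (16, 197, 40, 29)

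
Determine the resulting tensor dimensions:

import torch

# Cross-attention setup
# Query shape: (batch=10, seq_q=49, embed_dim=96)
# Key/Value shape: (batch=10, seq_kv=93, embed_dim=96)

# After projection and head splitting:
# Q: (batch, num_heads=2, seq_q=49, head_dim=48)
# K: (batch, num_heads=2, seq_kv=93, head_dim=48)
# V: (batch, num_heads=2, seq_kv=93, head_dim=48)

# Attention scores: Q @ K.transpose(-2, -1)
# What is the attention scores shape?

Input shape: (10, 49, 96)
Output shape: (10, 2, 49, 93)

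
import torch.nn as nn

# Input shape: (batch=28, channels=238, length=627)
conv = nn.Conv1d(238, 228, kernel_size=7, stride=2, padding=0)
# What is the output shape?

Input shape: (28, 238, 627)
Output shape: (28, 228, 311)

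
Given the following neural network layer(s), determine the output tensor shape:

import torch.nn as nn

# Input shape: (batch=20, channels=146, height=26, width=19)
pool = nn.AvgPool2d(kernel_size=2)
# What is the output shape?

Input shape: (20, 146, 26, 19)
Output shape: (20, 146, 13, 9)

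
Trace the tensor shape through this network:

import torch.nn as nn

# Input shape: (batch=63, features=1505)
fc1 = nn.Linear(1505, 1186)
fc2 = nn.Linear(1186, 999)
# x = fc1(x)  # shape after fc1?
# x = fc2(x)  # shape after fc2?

Input shape: (63, 1505)
  -> after fc1: (63, 1186)
Output shape: (63, 999)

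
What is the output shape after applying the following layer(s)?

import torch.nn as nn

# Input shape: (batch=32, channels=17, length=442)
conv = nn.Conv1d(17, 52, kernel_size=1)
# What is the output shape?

Input shape: (32, 17, 442)
Output shape: (32, 52, 442)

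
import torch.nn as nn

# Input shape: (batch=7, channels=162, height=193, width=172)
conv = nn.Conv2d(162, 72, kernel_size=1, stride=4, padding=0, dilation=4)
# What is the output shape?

Input shape: (7, 162, 193, 172)
Output shape: (7, 72, 49, 43)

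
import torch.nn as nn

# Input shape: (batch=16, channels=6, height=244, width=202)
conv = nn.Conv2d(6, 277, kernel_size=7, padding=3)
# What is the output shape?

Input shape: (16, 6, 244, 202)
Output shape: (16, 277, 244, 202)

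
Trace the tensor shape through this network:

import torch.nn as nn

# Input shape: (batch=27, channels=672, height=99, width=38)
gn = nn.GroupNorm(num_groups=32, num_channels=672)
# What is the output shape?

Input shape: (27, 672, 99, 38)
Output shape: (27, 672, 99, 38)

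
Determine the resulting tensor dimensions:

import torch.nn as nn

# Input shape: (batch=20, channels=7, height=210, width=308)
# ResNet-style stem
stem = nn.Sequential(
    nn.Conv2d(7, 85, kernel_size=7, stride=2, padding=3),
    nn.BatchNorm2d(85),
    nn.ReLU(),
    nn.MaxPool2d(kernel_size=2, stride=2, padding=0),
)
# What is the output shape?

Input shape: (20, 7, 210, 308)
  -> after Conv2d 7x7 stride=2: (20, 85, 105, 154)
Output shape: (20, 85, 52, 77)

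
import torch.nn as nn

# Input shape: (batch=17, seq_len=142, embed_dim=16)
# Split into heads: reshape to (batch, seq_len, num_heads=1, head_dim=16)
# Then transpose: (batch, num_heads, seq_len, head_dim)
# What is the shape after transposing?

Input shape: (17, 142, 16)
  -> after reshape: (17, 142, 1, 16)
Output shape: (17, 1, 142, 16)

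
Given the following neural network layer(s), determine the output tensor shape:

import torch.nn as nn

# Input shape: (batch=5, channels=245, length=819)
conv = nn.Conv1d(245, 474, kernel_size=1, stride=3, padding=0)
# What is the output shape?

Input shape: (5, 245, 819)
Output shape: (5, 474, 273)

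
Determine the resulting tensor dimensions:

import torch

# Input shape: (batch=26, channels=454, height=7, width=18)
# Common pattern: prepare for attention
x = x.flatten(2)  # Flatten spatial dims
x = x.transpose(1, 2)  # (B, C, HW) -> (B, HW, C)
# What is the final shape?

Input shape: (26, 454, 7, 18)
  -> after flatten(2): (26, 454, 126)
Output shape: (26, 126, 454)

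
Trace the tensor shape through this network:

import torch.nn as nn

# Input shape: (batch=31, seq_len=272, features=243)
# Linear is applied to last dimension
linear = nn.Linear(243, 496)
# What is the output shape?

Input shape: (31, 272, 243)
Output shape: (31, 272, 496)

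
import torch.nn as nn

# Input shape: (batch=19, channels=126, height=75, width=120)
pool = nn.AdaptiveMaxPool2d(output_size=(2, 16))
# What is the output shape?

Input shape: (19, 126, 75, 120)
Output shape: (19, 126, 2, 16)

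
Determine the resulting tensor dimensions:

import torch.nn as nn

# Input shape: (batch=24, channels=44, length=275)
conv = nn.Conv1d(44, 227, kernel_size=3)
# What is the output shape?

Input shape: (24, 44, 275)
Output shape: (24, 227, 273)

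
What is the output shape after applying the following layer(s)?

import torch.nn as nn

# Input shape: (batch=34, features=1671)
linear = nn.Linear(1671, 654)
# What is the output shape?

Input shape: (34, 1671)
Output shape: (34, 654)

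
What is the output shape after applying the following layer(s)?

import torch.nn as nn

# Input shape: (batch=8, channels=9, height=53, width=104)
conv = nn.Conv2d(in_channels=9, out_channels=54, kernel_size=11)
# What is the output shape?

Input shape: (8, 9, 53, 104)
Output shape: (8, 54, 43, 94)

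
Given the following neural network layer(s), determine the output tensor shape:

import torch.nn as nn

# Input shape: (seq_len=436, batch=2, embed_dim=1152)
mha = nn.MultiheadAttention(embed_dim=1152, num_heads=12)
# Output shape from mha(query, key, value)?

Input shape: (436, 2, 1152)
Output shape: (436, 2, 1152)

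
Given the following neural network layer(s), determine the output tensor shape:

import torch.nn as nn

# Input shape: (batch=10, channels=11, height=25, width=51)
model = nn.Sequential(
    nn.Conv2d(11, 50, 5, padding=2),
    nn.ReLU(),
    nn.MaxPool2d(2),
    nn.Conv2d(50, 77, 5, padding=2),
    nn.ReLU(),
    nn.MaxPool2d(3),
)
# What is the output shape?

Input shape: (10, 11, 25, 51)
  -> after first Conv2d: (10, 50, 25, 51)
  -> after first MaxPool2d: (10, 50, 12, 25)
  -> after second Conv2d: (10, 77, 12, 25)
Output shape: (10, 77, 4, 8)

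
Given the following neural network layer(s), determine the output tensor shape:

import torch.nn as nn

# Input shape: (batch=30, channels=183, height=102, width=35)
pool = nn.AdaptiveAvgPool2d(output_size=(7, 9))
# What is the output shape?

Input shape: (30, 183, 102, 35)
Output shape: (30, 183, 7, 9)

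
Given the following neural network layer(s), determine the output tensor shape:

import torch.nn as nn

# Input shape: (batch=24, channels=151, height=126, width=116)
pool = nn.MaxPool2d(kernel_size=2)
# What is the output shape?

Input shape: (24, 151, 126, 116)
Output shape: (24, 151, 63, 58)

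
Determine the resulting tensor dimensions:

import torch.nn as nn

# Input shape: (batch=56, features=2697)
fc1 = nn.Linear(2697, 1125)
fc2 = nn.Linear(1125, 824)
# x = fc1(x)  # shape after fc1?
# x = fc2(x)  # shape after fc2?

Input shape: (56, 2697)
  -> after fc1: (56, 1125)
Output shape: (56, 824)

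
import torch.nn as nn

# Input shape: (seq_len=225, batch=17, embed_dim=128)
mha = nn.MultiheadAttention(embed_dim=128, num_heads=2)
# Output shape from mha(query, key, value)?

Input shape: (225, 17, 128)
Output shape: (225, 17, 128)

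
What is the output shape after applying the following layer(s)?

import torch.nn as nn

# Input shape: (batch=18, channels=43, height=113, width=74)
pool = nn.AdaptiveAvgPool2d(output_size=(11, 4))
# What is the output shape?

Input shape: (18, 43, 113, 74)
Output shape: (18, 43, 11, 4)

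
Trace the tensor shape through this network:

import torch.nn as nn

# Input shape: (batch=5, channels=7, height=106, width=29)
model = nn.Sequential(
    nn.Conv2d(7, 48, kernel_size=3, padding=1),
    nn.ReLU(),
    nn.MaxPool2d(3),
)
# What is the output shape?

Input shape: (5, 7, 106, 29)
  -> after Conv2d: (5, 48, 106, 29)
  -> after ReLU: (5, 48, 106, 29)
Output shape: (5, 48, 35, 9)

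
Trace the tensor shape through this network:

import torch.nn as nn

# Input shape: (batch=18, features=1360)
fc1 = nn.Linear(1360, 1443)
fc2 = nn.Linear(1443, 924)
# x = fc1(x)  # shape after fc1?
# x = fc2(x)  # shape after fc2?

Input shape: (18, 1360)
  -> after fc1: (18, 1443)
Output shape: (18, 924)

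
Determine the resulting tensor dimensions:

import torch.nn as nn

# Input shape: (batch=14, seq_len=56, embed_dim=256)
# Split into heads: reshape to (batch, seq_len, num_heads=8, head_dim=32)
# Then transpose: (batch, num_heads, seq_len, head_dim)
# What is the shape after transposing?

Input shape: (14, 56, 256)
  -> after reshape: (14, 56, 8, 32)
Output shape: (14, 8, 56, 32)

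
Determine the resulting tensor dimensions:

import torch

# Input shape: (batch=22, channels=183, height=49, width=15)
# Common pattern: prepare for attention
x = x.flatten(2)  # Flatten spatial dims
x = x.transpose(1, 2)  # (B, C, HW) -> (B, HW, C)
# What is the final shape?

Input shape: (22, 183, 49, 15)
  -> after flatten(2): (22, 183, 735)
Output shape: (22, 735, 183)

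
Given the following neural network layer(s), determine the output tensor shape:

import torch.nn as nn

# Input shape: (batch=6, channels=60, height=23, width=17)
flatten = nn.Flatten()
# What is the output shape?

Input shape: (6, 60, 23, 17)
Output shape: (6, 23460)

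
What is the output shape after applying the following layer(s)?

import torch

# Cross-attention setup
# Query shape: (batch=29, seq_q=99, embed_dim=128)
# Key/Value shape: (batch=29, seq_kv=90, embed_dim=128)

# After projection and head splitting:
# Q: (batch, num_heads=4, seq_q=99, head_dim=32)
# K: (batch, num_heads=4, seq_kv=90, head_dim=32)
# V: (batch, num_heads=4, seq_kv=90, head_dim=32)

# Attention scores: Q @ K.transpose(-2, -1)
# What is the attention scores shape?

Input shape: (29, 99, 128)
Output shape: (29, 4, 99, 90)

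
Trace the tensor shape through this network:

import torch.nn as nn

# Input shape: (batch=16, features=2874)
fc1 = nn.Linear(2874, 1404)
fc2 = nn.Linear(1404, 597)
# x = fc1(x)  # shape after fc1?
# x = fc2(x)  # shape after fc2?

Input shape: (16, 2874)
  -> after fc1: (16, 1404)
Output shape: (16, 597)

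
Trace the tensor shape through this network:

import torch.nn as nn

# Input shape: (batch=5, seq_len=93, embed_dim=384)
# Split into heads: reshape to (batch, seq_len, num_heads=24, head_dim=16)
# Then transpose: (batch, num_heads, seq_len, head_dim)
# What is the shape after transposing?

Input shape: (5, 93, 384)
  -> after reshape: (5, 93, 24, 16)
Output shape: (5, 24, 93, 16)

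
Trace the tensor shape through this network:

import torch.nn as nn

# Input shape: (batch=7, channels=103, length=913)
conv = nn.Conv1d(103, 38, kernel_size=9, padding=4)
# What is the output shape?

Input shape: (7, 103, 913)
Output shape: (7, 38, 913)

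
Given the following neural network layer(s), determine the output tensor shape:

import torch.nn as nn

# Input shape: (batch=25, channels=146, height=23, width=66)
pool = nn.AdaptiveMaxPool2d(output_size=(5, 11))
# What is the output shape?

Input shape: (25, 146, 23, 66)
Output shape: (25, 146, 5, 11)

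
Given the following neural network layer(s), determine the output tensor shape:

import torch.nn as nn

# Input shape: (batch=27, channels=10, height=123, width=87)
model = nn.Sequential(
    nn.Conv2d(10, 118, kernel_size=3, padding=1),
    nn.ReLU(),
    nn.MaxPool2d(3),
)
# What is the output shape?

Input shape: (27, 10, 123, 87)
  -> after Conv2d: (27, 118, 123, 87)
  -> after ReLU: (27, 118, 123, 87)
Output shape: (27, 118, 41, 29)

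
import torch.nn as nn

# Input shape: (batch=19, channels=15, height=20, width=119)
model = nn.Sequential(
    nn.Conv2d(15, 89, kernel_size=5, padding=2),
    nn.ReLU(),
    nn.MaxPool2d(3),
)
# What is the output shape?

Input shape: (19, 15, 20, 119)
  -> after Conv2d: (19, 89, 20, 119)
  -> after ReLU: (19, 89, 20, 119)
Output shape: (19, 89, 6, 39)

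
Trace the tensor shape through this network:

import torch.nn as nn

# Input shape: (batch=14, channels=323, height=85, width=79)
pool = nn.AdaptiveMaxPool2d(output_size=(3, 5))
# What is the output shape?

Input shape: (14, 323, 85, 79)
Output shape: (14, 323, 3, 5)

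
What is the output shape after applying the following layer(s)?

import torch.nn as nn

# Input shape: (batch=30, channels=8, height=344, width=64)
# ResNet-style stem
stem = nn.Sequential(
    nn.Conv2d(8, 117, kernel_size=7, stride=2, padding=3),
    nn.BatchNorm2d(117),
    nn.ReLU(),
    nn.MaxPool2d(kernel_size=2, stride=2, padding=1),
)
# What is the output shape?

Input shape: (30, 8, 344, 64)
  -> after Conv2d 7x7 stride=2: (30, 117, 172, 32)
Output shape: (30, 117, 87, 17)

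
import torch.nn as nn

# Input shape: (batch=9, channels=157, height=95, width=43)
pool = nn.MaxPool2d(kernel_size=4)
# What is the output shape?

Input shape: (9, 157, 95, 43)
Output shape: (9, 157, 23, 10)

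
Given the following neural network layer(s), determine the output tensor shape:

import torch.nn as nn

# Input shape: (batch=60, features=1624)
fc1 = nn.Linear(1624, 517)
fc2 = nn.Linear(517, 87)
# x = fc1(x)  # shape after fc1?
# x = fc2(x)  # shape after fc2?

Input shape: (60, 1624)
  -> after fc1: (60, 517)
Output shape: (60, 87)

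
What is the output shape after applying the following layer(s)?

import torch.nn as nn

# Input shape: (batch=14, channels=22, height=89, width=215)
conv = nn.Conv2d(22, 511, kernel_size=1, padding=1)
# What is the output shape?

Input shape: (14, 22, 89, 215)
Output shape: (14, 511, 91, 217)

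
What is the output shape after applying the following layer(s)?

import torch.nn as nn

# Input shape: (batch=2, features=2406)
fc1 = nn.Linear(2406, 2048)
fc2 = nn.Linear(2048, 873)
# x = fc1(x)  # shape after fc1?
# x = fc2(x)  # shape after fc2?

Input shape: (2, 2406)
  -> after fc1: (2, 2048)
Output shape: (2, 873)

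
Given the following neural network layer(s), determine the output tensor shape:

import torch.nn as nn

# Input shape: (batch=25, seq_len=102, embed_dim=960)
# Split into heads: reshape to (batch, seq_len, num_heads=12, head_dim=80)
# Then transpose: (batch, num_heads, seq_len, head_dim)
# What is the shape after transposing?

Input shape: (25, 102, 960)
  -> after reshape: (25, 102, 12, 80)
Output shape: (25, 12, 102, 80)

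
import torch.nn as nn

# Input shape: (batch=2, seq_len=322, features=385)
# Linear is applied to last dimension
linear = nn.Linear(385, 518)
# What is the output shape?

Input shape: (2, 322, 385)
Output shape: (2, 322, 518)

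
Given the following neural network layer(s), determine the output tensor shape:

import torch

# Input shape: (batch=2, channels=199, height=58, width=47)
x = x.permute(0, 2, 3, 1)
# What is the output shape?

Input shape: (2, 199, 58, 47)
Output shape: (2, 58, 47, 199)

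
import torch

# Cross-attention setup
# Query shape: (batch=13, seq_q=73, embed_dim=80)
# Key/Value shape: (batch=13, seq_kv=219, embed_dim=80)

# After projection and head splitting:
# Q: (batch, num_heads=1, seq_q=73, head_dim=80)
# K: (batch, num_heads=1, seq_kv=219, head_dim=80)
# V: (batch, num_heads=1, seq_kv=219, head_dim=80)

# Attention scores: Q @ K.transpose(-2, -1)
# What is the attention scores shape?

Input shape: (13, 73, 80)
Output shape: (13, 1, 73, 219)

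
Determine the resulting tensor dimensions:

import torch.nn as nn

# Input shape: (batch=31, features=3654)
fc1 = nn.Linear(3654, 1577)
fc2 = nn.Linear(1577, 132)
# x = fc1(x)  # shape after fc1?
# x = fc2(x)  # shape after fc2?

Input shape: (31, 3654)
  -> after fc1: (31, 1577)
Output shape: (31, 132)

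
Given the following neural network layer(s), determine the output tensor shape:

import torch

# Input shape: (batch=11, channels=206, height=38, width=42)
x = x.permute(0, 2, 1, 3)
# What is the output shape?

Input shape: (11, 206, 38, 42)
Output shape: (11, 38, 206, 42)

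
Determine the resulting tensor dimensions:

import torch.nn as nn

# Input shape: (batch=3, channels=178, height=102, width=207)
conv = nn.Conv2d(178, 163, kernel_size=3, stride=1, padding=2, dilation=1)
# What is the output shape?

Input shape: (3, 178, 102, 207)
Output shape: (3, 163, 104, 209)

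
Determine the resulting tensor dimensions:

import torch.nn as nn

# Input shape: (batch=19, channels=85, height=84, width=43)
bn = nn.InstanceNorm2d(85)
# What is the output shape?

Input shape: (19, 85, 84, 43)
Output shape: (19, 85, 84, 43)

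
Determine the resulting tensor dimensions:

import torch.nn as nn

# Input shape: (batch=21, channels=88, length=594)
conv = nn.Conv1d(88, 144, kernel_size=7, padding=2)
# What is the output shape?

Input shape: (21, 88, 594)
Output shape: (21, 144, 592)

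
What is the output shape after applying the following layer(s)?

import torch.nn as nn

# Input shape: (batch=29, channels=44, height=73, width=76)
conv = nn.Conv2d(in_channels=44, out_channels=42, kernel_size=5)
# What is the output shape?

Input shape: (29, 44, 73, 76)
Output shape: (29, 42, 69, 72)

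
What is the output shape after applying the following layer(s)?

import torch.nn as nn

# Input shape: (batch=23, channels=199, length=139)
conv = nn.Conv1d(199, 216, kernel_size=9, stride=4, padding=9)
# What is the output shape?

Input shape: (23, 199, 139)
Output shape: (23, 216, 38)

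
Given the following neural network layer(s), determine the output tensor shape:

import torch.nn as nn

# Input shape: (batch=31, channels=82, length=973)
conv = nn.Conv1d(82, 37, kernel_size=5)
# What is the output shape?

Input shape: (31, 82, 973)
Output shape: (31, 37, 969)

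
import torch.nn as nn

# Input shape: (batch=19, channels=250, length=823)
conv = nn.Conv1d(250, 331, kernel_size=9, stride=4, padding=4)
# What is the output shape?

Input shape: (19, 250, 823)
Output shape: (19, 331, 206)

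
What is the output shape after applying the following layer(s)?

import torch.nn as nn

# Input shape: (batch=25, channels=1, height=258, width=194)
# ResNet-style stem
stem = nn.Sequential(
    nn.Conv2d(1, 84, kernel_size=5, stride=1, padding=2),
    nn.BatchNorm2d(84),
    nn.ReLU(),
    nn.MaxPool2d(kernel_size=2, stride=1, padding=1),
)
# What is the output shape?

Input shape: (25, 1, 258, 194)
  -> after Conv2d 5x5 stride=1: (25, 84, 258, 194)
Output shape: (25, 84, 259, 195)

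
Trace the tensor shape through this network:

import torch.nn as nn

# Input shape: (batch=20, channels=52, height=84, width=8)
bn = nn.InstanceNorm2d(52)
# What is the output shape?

Input shape: (20, 52, 84, 8)
Output shape: (20, 52, 84, 8)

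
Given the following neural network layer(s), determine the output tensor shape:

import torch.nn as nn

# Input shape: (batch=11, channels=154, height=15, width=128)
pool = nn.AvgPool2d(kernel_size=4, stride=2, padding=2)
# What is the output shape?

Input shape: (11, 154, 15, 128)
Output shape: (11, 154, 8, 65)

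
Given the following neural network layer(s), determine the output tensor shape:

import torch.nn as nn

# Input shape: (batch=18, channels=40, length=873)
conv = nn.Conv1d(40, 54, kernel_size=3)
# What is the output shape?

Input shape: (18, 40, 873)
Output shape: (18, 54, 871)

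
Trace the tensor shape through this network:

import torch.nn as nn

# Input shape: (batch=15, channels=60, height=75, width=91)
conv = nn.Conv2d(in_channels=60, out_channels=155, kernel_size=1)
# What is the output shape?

Input shape: (15, 60, 75, 91)
Output shape: (15, 155, 75, 91)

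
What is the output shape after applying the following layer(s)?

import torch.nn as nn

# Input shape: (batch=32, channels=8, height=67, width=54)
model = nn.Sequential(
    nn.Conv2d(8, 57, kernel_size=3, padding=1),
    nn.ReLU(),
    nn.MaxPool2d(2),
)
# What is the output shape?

Input shape: (32, 8, 67, 54)
  -> after Conv2d: (32, 57, 67, 54)
  -> after ReLU: (32, 57, 67, 54)
Output shape: (32, 57, 33, 27)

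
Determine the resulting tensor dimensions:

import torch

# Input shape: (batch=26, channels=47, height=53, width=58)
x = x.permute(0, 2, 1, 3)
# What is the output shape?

Input shape: (26, 47, 53, 58)
Output shape: (26, 53, 47, 58)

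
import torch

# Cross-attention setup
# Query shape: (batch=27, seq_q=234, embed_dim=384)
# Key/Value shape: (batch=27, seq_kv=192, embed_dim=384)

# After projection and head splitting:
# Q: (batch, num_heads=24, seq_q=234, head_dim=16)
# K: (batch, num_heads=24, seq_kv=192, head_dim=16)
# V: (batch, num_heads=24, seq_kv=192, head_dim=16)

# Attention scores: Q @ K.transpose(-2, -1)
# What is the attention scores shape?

Input shape: (27, 234, 384)
Output shape: (27, 24, 234, 192)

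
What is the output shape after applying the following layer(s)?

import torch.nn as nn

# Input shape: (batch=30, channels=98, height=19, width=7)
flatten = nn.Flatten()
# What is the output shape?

Input shape: (30, 98, 19, 7)
Output shape: (30, 13034)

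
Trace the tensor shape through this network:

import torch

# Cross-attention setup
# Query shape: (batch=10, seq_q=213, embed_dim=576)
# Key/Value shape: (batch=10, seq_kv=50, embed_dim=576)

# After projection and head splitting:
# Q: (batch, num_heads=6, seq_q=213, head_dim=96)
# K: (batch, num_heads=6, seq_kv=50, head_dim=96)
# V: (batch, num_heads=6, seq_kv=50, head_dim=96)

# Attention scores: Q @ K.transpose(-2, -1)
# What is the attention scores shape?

Input shape: (10, 213, 576)
Output shape: (10, 6, 213, 50)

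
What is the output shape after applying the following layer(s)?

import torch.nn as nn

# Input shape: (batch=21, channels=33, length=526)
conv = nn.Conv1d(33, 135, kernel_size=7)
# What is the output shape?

Input shape: (21, 33, 526)
Output shape: (21, 135, 520)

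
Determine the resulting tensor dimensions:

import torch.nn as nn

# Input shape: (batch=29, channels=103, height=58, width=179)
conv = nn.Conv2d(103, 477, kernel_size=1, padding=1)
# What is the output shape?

Input shape: (29, 103, 58, 179)
Output shape: (29, 477, 60, 181)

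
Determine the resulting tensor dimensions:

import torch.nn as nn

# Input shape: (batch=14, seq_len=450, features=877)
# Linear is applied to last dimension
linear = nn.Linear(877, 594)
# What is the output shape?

Input shape: (14, 450, 877)
Output shape: (14, 450, 594)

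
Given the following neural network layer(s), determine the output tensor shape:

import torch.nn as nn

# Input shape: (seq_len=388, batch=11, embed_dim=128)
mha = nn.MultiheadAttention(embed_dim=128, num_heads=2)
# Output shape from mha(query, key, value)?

Input shape: (388, 11, 128)
Output shape: (388, 11, 128)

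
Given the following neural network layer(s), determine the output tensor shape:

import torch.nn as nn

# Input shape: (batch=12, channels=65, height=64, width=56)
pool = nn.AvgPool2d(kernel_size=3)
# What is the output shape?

Input shape: (12, 65, 64, 56)
Output shape: (12, 65, 21, 18)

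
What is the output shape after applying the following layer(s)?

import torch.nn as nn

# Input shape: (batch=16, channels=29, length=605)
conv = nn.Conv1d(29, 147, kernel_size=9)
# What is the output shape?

Input shape: (16, 29, 605)
Output shape: (16, 147, 597)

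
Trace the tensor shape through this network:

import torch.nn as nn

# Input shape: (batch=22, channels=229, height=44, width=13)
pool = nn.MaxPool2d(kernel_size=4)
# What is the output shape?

Input shape: (22, 229, 44, 13)
Output shape: (22, 229, 11, 3)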